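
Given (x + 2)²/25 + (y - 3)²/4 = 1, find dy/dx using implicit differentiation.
Apply d/dx to both sides, remembering that y depends on x. Each occurrence of y therefore brings in a y' = dy/dx via the chain rule.

With F(x, y) equal to the left-hand side minus the right, differentiate F term by term:
  d/dx[(x + 2)^2/25] = 2x/25 + 4/25
  d/dx[(y - 3)^2/4] = y'(y - 3)/2
  d/dx[-1] = 0
Adding these up, d/dx[F] = 0 becomes
  (2x/25 + 4/25) + (y/2 - 3/2)·y' = 0,
so isolating y',
  dy/dx = -(2x/25 + 4/25)/(y/2 - 3/2)
        = -(2(x + 2)/25)/((y - 3)/2) = 4(-x - 2)/(25(y - 3))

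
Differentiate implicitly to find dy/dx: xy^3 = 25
Differentiate the relation implicitly: treat y = y(x) and apply the chain rule, so every y-derivative picks up a y' = dy/dx factor.

With everything moved to the left-hand side, differentiate term by term:
  d/dx[xy^3] = 3xy^2·y' + y^3
  d/dx[-25] = 0

Separating the contributions that come from x directly and those that come through y:
  without y':      y^3
  multiplying y':  3xy^2

so (y^3) + (3xy^2)·y' = 0, and therefore
  dy/dx = -(y^3)/(3xy^2) = -y/(3x)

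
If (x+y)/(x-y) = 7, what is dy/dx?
Differentiate the relation implicitly: treat y = y(x) and apply the chain rule, so every y-derivative picks up a y' = dy/dx factor.

With everything moved to the left-hand side, differentiate term by term:
  d/dx[(x + y)/(x - y)] = (y' + 1)/(x - y) + (x + y)(y' - 1)/(x - y)^2
  d/dx[-7] = 0

Separating the contributions that come from x directly and those that come through y:
  without y':      1/(x - y) - (x + y)/(x - y)^2
  multiplying y':  1/(x - y) + (x + y)/(x - y)^2

so (1/(x - y) - (x + y)/(x - y)^2) + (1/(x - y) + (x + y)/(x - y)^2)·y' = 0, and therefore
  dy/dx = -(1/(x - y) - (x + y)/(x - y)^2)/(1/(x - y) + (x + y)/(x - y)^2)
        = -(-2y/(x - y)^2)/(2x/(x - y)^2) = y/x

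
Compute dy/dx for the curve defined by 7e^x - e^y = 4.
Differentiate the relation implicitly: treat y = y(x) and apply the chain rule, so every y-derivative picks up a y' = dy/dx factor.

With everything moved to the left-hand side, differentiate term by term:
  d/dx[7e^(x)] = 7e^(x)
  d/dx[-e^(y)] = -y'·e^(y)
  d/dx[-4] = 0

Separating the contributions that come from x directly and those that come through y:
  without y':      7e^(x)
  multiplying y':  -e^(y)

so (7e^(x)) + (-e^(y))·y' = 0, and therefore
  dy/dx = -(7e^(x))/(-e^(y)) = 7e^(x - y)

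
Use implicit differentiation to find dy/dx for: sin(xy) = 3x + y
Take d/dx of both sides. Since y is implicitly a function of x, the chain rule attaches a y' = dy/dx factor whenever we differentiate through y.

Set F(x, y) = (left side) − (right side), so the curve is F = 0. Differentiating each term of F:
  d/dx[-3x] = -3
  d/dx[-y] = -y'
  d/dx[sin(xy)] = (x·y' + y)·cos(xy)

Collecting, the y'-free part is the partial derivative in x and the y' coefficient is the partial derivative in y:
  ∂F/∂x = y·cos(xy) - 3
  ∂F/∂y = x·cos(xy) - 1

so d/dx[F(x, y(x))] = ∂F/∂x + (∂F/∂y)·y' = 0. Rearranging,
  dy/dx = -(∂F/∂x)/(∂F/∂y) = -(y·cos(xy) - 3)/(x·cos(xy) - 1) = (-y·cos(xy) + 3)/(x·cos(xy) - 1)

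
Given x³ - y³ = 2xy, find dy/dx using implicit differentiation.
Apply d/dx to both sides, remembering that y depends on x. Each occurrence of y therefore brings in a y' = dy/dx via the chain rule.

With F(x, y) equal to the left-hand side minus the right, differentiate F term by term:
  d/dx[x^3] = 3x^2
  d/dx[-2xy] = -2x·y' - 2y
  d/dx[-y^3] = -3y^2·y'
Adding these up, d/dx[F] = 0 becomes
  (3x^2 - 2y) + (-2x - 3y^2)·y' = 0,
so isolating y',
  dy/dx = -(3x^2 - 2y)/(-2x - 3y^2) = (3x^2 - 2y)/(2x + 3y^2)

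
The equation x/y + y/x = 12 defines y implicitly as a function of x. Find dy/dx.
Differentiate the relation implicitly: treat y = y(x) and apply the chain rule, so every y-derivative picks up a y' = dy/dx factor.

With everything moved to the left-hand side, differentiate term by term:
  d/dx[x/y] = -x·y'/y^2 + 1/y
  d/dx[y/x] = y'/x - y/x^2
  d/dx[-12] = 0

Separating the contributions that come from x directly and those that come through y:
  without y':      1/y - y/x^2
  multiplying y':  -x/y^2 + 1/x

so (1/y - y/x^2) + (-x/y^2 + 1/x)·y' = 0, and therefore
  dy/dx = -(1/y - y/x^2)/(-x/y^2 + 1/x)
        = -((x - y)(x + y)/(x^2y))/(-(x - y)(x + y)/(xy^2)) = y/x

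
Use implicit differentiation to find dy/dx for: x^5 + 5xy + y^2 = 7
Apply d/dx to both sides, remembering that y depends on x. Each occurrence of y therefore brings in a y' = dy/dx via the chain rule.

With F(x, y) equal to the left-hand side minus the right, differentiate F term by term:
  d/dx[x^5] = 5x^4
  d/dx[5xy] = 5x·y' + 5y
  d/dx[y^2] = 2y·y'
  d/dx[-7] = 0
Adding these up, d/dx[F] = 0 becomes
  (5x^4 + 5y) + (5x + 2y)·y' = 0,
so isolating y',
  dy/dx = -(5x^4 + 5y)/(5x + 2y) = 5(-x^4 - y)/(5x + 2y)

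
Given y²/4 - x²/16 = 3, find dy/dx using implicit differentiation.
Take d/dx of both sides. Since y is implicitly a function of x, the chain rule attaches a y' = dy/dx factor whenever we differentiate through y.

Set F(x, y) = (left side) − (right side), so the curve is F = 0. Differentiating each term of F:
  d/dx[-x^2/16] = -x/8
  d/dx[y^2/4] = y·y'/2
  d/dx[-3] = 0

Collecting, the y'-free part is the partial derivative in x and the y' coefficient is the partial derivative in y:
  ∂F/∂x = -x/8
  ∂F/∂y = y/2

so d/dx[F(x, y(x))] = ∂F/∂x + (∂F/∂y)·y' = 0. Rearranging,
  dy/dx = -(∂F/∂x)/(∂F/∂y) = -(-x/8)/(y/2) = x/(4y)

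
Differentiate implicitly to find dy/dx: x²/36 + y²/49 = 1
Differentiate both sides with respect to x, treating y as y(x). By the chain rule, any term containing y contributes a factor of y' = dy/dx when we differentiate it.

Move every term to one side and write the relation as F(x, y) = 0. Term by term,
  d/dx[x^2/36] = x/18
  d/dx[y^2/49] = 2y·y'/49
  d/dx[-1] = 0

The pieces without y' make up ∂F/∂x and the coefficient of y' is ∂F/∂y:
  ∂F/∂x = x/18,
  ∂F/∂y = 2y/49.

Since d/dx[F] = ∂F/∂x + (∂F/∂y)·y' = 0, solve for y':
  (∂F/∂y)·y' = -∂F/∂x
  dy/dx = -(∂F/∂x)/(∂F/∂y) = -(x/18)/(2y/49) = -49x/(36y)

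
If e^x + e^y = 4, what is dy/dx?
Differentiate the relation implicitly: treat y = y(x) and apply the chain rule, so every y-derivative picks up a y' = dy/dx factor.

With everything moved to the left-hand side, differentiate term by term:
  d/dx[e^(x)] = e^(x)
  d/dx[e^(y)] = y'·e^(y)
  d/dx[-4] = 0

Separating the contributions that come from x directly and those that come through y:
  without y':      e^(x)
  multiplying y':  e^(y)

so (e^(x)) + (e^(y))·y' = 0, and therefore
  dy/dx = -(e^(x))/(e^(y)) = -e^(x - y)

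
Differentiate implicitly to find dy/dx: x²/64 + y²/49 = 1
Differentiate the relation implicitly: treat y = y(x) and apply the chain rule, so every y-derivative picks up a y' = dy/dx factor.

With everything moved to the left-hand side, differentiate term by term:
  d/dx[x^2/64] = x/32
  d/dx[y^2/49] = 2y·y'/49
  d/dx[-1] = 0

Separating the contributions that come from x directly and those that come through y:
  without y':      x/32
  multiplying y':  2y/49

so (x/32) + (2y/49)·y' = 0, and therefore
  dy/dx = -(x/32)/(2y/49) = -49x/(64y)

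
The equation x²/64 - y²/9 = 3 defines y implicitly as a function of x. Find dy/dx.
Take d/dx of both sides. Since y is implicitly a function of x, the chain rule attaches a y' = dy/dx factor whenever we differentiate through y.

Set F(x, y) = (left side) − (right side), so the curve is F = 0. Differentiating each term of F:
  d/dx[x^2/64] = x/32
  d/dx[-y^2/9] = -2y·y'/9
  d/dx[-3] = 0

Collecting, the y'-free part is the partial derivative in x and the y' coefficient is the partial derivative in y:
  ∂F/∂x = x/32
  ∂F/∂y = -2y/9

so d/dx[F(x, y(x))] = ∂F/∂x + (∂F/∂y)·y' = 0. Rearranging,
  dy/dx = -(∂F/∂x)/(∂F/∂y) = -(x/32)/(-2y/9) = 9x/(64y)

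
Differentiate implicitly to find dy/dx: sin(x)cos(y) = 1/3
Differentiate the relation implicitly: treat y = y(x) and apply the chain rule, so every y-derivative picks up a y' = dy/dx factor.

With everything moved to the left-hand side, differentiate term by term:
  d/dx[sin(x)·cos(y)] = -y'·sin(x)·sin(y) + cos(x)·cos(y)
  d/dx[-1/3] = 0

Separating the contributions that come from x directly and those that come through y:
  without y':      cos(x)·cos(y)
  multiplying y':  -sin(x)·sin(y)

so (cos(x)·cos(y)) + (-sin(x)·sin(y))·y' = 0, and therefore
  dy/dx = -(cos(x)·cos(y))/(-sin(x)·sin(y)) = 1/(tan(x)·tan(y))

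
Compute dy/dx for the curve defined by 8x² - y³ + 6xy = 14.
Differentiate the relation implicitly: treat y = y(x) and apply the chain rule, so every y-derivative picks up a y' = dy/dx factor.

With everything moved to the left-hand side, differentiate term by term:
  d/dx[8x^2] = 16x
  d/dx[6xy] = 6x·y' + 6y
  d/dx[-y^3] = -3y^2·y'
  d/dx[-14] = 0

Separating the contributions that come from x directly and those that come through y:
  without y':      16x + 6y
  multiplying y':  6x - 3y^2

so (16x + 6y) + (6x - 3y^2)·y' = 0, and therefore
  dy/dx = -(16x + 6y)/(6x - 3y^2) = 2(-8x - 3y)/(3(2x - y^2))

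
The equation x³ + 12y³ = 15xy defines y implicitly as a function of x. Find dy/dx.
Differentiate both sides with respect to x, treating y as y(x). By the chain rule, any term containing y contributes a factor of y' = dy/dx when we differentiate it.

Move every term to one side and write the relation as F(x, y) = 0. Term by term,
  d/dx[x^3] = 3x^2
  d/dx[-15xy] = -15x·y' - 15y
  d/dx[12y^3] = 36y^2·y'

The pieces without y' make up ∂F/∂x and the coefficient of y' is ∂F/∂y:
  ∂F/∂x = 3x^2 - 15y,
  ∂F/∂y = -15x + 36y^2.

Since d/dx[F] = ∂F/∂x + (∂F/∂y)·y' = 0, solve for y':
  (∂F/∂y)·y' = -∂F/∂x
  dy/dx = -(∂F/∂x)/(∂F/∂y) = -(3x^2 - 15y)/(-15x + 36y^2) = (x^2 - 5y)/(5x - 12y^2)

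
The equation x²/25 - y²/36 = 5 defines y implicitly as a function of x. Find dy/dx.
Differentiate both sides with respect to x, treating y as y(x). By the chain rule, any term containing y contributes a factor of y' = dy/dx when we differentiate it.

Move every term to one side and write the relation as F(x, y) = 0. Term by term,
  d/dx[x^2/25] = 2x/25
  d/dx[-y^2/36] = -y·y'/18
  d/dx[-5] = 0

The pieces without y' make up ∂F/∂x and the coefficient of y' is ∂F/∂y:
  ∂F/∂x = 2x/25,
  ∂F/∂y = -y/18.

Since d/dx[F] = ∂F/∂x + (∂F/∂y)·y' = 0, solve for y':
  (∂F/∂y)·y' = -∂F/∂x
  dy/dx = -(∂F/∂x)/(∂F/∂y) = -(2x/25)/(-y/18) = 36x/(25y)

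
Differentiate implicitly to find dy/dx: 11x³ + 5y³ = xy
Differentiate both sides with respect to x, treating y as y(x). By the chain rule, any term containing y contributes a factor of y' = dy/dx when we differentiate it.

Move every term to one side and write the relation as F(x, y) = 0. Term by term,
  d/dx[11x^3] = 33x^2
  d/dx[-xy] = -x·y' - y
  d/dx[5y^3] = 15y^2·y'

The pieces without y' make up ∂F/∂x and the coefficient of y' is ∂F/∂y:
  ∂F/∂x = 33x^2 - y,
  ∂F/∂y = -x + 15y^2.

Since d/dx[F] = ∂F/∂x + (∂F/∂y)·y' = 0, solve for y':
  (∂F/∂y)·y' = -∂F/∂x
  dy/dx = -(∂F/∂x)/(∂F/∂y) = -(33x^2 - y)/(-x + 15y^2) = (33x^2 - y)/(x - 15y^2)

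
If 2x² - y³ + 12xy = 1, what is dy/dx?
Differentiate both sides with respect to x, treating y as y(x). By the chain rule, any term containing y contributes a factor of y' = dy/dx when we differentiate it.

Move every term to one side and write the relation as F(x, y) = 0. Term by term,
  d/dx[2x^2] = 4x
  d/dx[12xy] = 12x·y' + 12y
  d/dx[-y^3] = -3y^2·y'
  d/dx[-1] = 0

The pieces without y' make up ∂F/∂x and the coefficient of y' is ∂F/∂y:
  ∂F/∂x = 4x + 12y,
  ∂F/∂y = 12x - 3y^2.

Since d/dx[F] = ∂F/∂x + (∂F/∂y)·y' = 0, solve for y':
  (∂F/∂y)·y' = -∂F/∂x
  dy/dx = -(∂F/∂x)/(∂F/∂y) = -(4x + 12y)/(12x - 3y^2) = 4(-x - 3y)/(3(4x - y^2))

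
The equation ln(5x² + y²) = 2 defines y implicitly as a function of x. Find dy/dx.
Differentiate both sides with respect to x, treating y as y(x). By the chain rule, any term containing y contributes a factor of y' = dy/dx when we differentiate it.

Move every term to one side and write the relation as F(x, y) = 0. Term by term,
  d/dx[ln(5x^2 + y^2)] = (10x + 2y·y')/(5x^2 + y^2)
  d/dx[-2] = 0

The pieces without y' make up ∂F/∂x and the coefficient of y' is ∂F/∂y:
  ∂F/∂x = 10x/(5x^2 + y^2),
  ∂F/∂y = 2y/(5x^2 + y^2).

Since d/dx[F] = ∂F/∂x + (∂F/∂y)·y' = 0, solve for y':
  (∂F/∂y)·y' = -∂F/∂x
  dy/dx = -(∂F/∂x)/(∂F/∂y) = -(10x/(5x^2 + y^2))/(2y/(5x^2 + y^2)) = -5x/y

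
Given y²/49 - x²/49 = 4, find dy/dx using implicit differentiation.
Take d/dx of both sides. Since y is implicitly a function of x, the chain rule attaches a y' = dy/dx factor whenever we differentiate through y.

Set F(x, y) = (left side) − (right side), so the curve is F = 0. Differentiating each term of F:
  d/dx[-x^2/49] = -2x/49
  d/dx[y^2/49] = 2y·y'/49
  d/dx[-4] = 0

Collecting, the y'-free part is the partial derivative in x and the y' coefficient is the partial derivative in y:
  ∂F/∂x = -2x/49
  ∂F/∂y = 2y/49

so d/dx[F(x, y(x))] = ∂F/∂x + (∂F/∂y)·y' = 0. Rearranging,
  dy/dx = -(∂F/∂x)/(∂F/∂y) = -(-2x/49)/(2y/49) = x/y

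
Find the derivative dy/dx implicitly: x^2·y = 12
Apply d/dx to both sides, remembering that y depends on x. Each occurrence of y therefore brings in a y' = dy/dx via the chain rule.

With F(x, y) equal to the left-hand side minus the right, differentiate F term by term:
  d/dx[x^2y] = x^2·y' + 2xy
  d/dx[-12] = 0
Adding these up, d/dx[F] = 0 becomes
  (2xy) + (x^2)·y' = 0,
so isolating y',
  dy/dx = -(2xy)/(x^2) = -2y/x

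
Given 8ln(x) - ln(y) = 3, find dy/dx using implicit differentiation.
Take d/dx of both sides. Since y is implicitly a function of x, the chain rule attaches a y' = dy/dx factor whenever we differentiate through y.

Set F(x, y) = (left side) − (right side), so the curve is F = 0. Differentiating each term of F:
  d/dx[8ln(x)] = 8/x
  d/dx[-ln(y)] = -y'/y
  d/dx[-3] = 0

Collecting, the y'-free part is the partial derivative in x and the y' coefficient is the partial derivative in y:
  ∂F/∂x = 8/x
  ∂F/∂y = -1/y

so d/dx[F(x, y(x))] = ∂F/∂x + (∂F/∂y)·y' = 0. Rearranging,
  dy/dx = -(∂F/∂x)/(∂F/∂y) = -(8/x)/(-1/y) = 8y/x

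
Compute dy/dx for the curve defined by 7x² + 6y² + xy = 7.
Differentiate the relation implicitly: treat y = y(x) and apply the chain rule, so every y-derivative picks up a y' = dy/dx factor.

With everything moved to the left-hand side, differentiate term by term:
  d/dx[7x^2] = 14x
  d/dx[xy] = x·y' + y
  d/dx[6y^2] = 12y·y'
  d/dx[-7] = 0

Separating the contributions that come from x directly and those that come through y:
  without y':      14x + y
  multiplying y':  x + 12y

so (14x + y) + (x + 12y)·y' = 0, and therefore
  dy/dx = -(14x + y)/(x + 12y) = (-14x - y)/(x + 12y)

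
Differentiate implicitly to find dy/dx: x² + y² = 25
Differentiate the relation implicitly: treat y = y(x) and apply the chain rule, so every y-derivative picks up a y' = dy/dx factor.

With everything moved to the left-hand side, differentiate term by term:
  d/dx[x^2] = 2x
  d/dx[y^2] = 2y·y'
  d/dx[-25] = 0

Separating the contributions that come from x directly and those that come through y:
  without y':      2x
  multiplying y':  2y

so (2x) + (2y)·y' = 0, and therefore
  dy/dx = -(2x)/(2y) = -x/y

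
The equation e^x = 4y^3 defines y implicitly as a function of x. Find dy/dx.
Differentiate the relation implicitly: treat y = y(x) and apply the chain rule, so every y-derivative picks up a y' = dy/dx factor.

With everything moved to the left-hand side, differentiate term by term:
  d/dx[-4y^3] = -12y^2·y'
  d/dx[e^(x)] = e^(x)

Separating the contributions that come from x directly and those that come through y:
  without y':      e^(x)
  multiplying y':  -12y^2

so (e^(x)) + (-12y^2)·y' = 0, and therefore
  dy/dx = -(e^(x))/(-12y^2) = e^(x)/(12y^2)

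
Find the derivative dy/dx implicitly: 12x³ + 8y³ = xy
Differentiate the relation implicitly: treat y = y(x) and apply the chain rule, so every y-derivative picks up a y' = dy/dx factor.

With everything moved to the left-hand side, differentiate term by term:
  d/dx[12x^3] = 36x^2
  d/dx[-xy] = -x·y' - y
  d/dx[8y^3] = 24y^2·y'

Separating the contributions that come from x directly and those that come through y:
  without y':      36x^2 - y
  multiplying y':  -x + 24y^2

so (36x^2 - y) + (-x + 24y^2)·y' = 0, and therefore
  dy/dx = -(36x^2 - y)/(-x + 24y^2) = (36x^2 - y)/(x - 24y^2)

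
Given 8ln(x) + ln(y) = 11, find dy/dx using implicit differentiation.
Take d/dx of both sides. Since y is implicitly a function of x, the chain rule attaches a y' = dy/dx factor whenever we differentiate through y.

Set F(x, y) = (left side) − (right side), so the curve is F = 0. Differentiating each term of F:
  d/dx[8ln(x)] = 8/x
  d/dx[ln(y)] = y'/y
  d/dx[-11] = 0

Collecting, the y'-free part is the partial derivative in x and the y' coefficient is the partial derivative in y:
  ∂F/∂x = 8/x
  ∂F/∂y = 1/y

so d/dx[F(x, y(x))] = ∂F/∂x + (∂F/∂y)·y' = 0. Rearranging,
  dy/dx = -(∂F/∂x)/(∂F/∂y) = -(8/x)/(1/y) = -8y/x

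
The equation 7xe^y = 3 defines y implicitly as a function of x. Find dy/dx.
Differentiate the relation implicitly: treat y = y(x) and apply the chain rule, so every y-derivative picks up a y' = dy/dx factor.

With everything moved to the left-hand side, differentiate term by term:
  d/dx[7x·e^(y)] = 7x·y'·e^(y) + 7e^(y)
  d/dx[-3] = 0

Separating the contributions that come from x directly and those that come through y:
  without y':      7e^(y)
  multiplying y':  7x·e^(y)

so (7e^(y)) + (7x·e^(y))·y' = 0, and therefore
  dy/dx = -(7e^(y))/(7x·e^(y)) = -1/x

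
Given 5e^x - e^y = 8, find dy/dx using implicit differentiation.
Apply d/dx to both sides, remembering that y depends on x. Each occurrence of y therefore brings in a y' = dy/dx via the chain rule.

With F(x, y) equal to the left-hand side minus the right, differentiate F term by term:
  d/dx[5e^(x)] = 5e^(x)
  d/dx[-e^(y)] = -y'·e^(y)
  d/dx[-8] = 0
Adding these up, d/dx[F] = 0 becomes
  (5e^(x)) + (-e^(y))·y' = 0,
so isolating y',
  dy/dx = -(5e^(x))/(-e^(y)) = 5e^(x - y)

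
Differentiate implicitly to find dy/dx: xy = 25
Take d/dx of both sides. Since y is implicitly a function of x, the chain rule attaches a y' = dy/dx factor whenever we differentiate through y.

Set F(x, y) = (left side) − (right side), so the curve is F = 0. Differentiating each term of F:
  d/dx[xy] = x·y' + y
  d/dx[-25] = 0

Collecting, the y'-free part is the partial derivative in x and the y' coefficient is the partial derivative in y:
  ∂F/∂x = y
  ∂F/∂y = x

so d/dx[F(x, y(x))] = ∂F/∂x + (∂F/∂y)·y' = 0. Rearranging,
  dy/dx = -(∂F/∂x)/(∂F/∂y) = -(y)/(x) = -y/x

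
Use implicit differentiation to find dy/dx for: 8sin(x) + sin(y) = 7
Differentiate both sides with respect to x, treating y as y(x). By the chain rule, any term containing y contributes a factor of y' = dy/dx when we differentiate it.

Move every term to one side and write the relation as F(x, y) = 0. Term by term,
  d/dx[8sin(x)] = 8cos(x)
  d/dx[sin(y)] = y'·cos(y)
  d/dx[-7] = 0

The pieces without y' make up ∂F/∂x and the coefficient of y' is ∂F/∂y:
  ∂F/∂x = 8cos(x),
  ∂F/∂y = cos(y).

Since d/dx[F] = ∂F/∂x + (∂F/∂y)·y' = 0, solve for y':
  (∂F/∂y)·y' = -∂F/∂x
  dy/dx = -(∂F/∂x)/(∂F/∂y) = -(8cos(x))/(cos(y)) = -8cos(x)/cos(y)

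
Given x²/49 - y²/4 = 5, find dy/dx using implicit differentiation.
Take d/dx of both sides. Since y is implicitly a function of x, the chain rule attaches a y' = dy/dx factor whenever we differentiate through y.

Set F(x, y) = (left side) − (right side), so the curve is F = 0. Differentiating each term of F:
  d/dx[x^2/49] = 2x/49
  d/dx[-y^2/4] = -y·y'/2
  d/dx[-5] = 0

Collecting, the y'-free part is the partial derivative in x and the y' coefficient is the partial derivative in y:
  ∂F/∂x = 2x/49
  ∂F/∂y = -y/2

so d/dx[F(x, y(x))] = ∂F/∂x + (∂F/∂y)·y' = 0. Rearranging,
  dy/dx = -(∂F/∂x)/(∂F/∂y) = -(2x/49)/(-y/2) = 4x/(49y)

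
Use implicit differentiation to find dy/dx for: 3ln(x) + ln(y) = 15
Differentiate the relation implicitly: treat y = y(x) and apply the chain rule, so every y-derivative picks up a y' = dy/dx factor.

With everything moved to the left-hand side, differentiate term by term:
  d/dx[3ln(x)] = 3/x
  d/dx[ln(y)] = y'/y
  d/dx[-15] = 0

Separating the contributions that come from x directly and those that come through y:
  without y':      3/x
  multiplying y':  1/y

so (3/x) + (1/y)·y' = 0, and therefore
  dy/dx = -(3/x)/(1/y) = -3y/x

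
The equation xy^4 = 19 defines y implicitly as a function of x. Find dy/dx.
Differentiate both sides with respect to x, treating y as y(x). By the chain rule, any term containing y contributes a factor of y' = dy/dx when we differentiate it.

Move every term to one side and write the relation as F(x, y) = 0. Term by term,
  d/dx[xy^4] = 4xy^3·y' + y^4
  d/dx[-19] = 0

The pieces without y' make up ∂F/∂x and the coefficient of y' is ∂F/∂y:
  ∂F/∂x = y^4,
  ∂F/∂y = 4xy^3.

Since d/dx[F] = ∂F/∂x + (∂F/∂y)·y' = 0, solve for y':
  (∂F/∂y)·y' = -∂F/∂x
  dy/dx = -(∂F/∂x)/(∂F/∂y) = -(y^4)/(4xy^3) = -y/(4x)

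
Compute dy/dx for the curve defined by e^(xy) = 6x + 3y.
Differentiate the relation implicitly: treat y = y(x) and apply the chain rule, so every y-derivative picks up a y' = dy/dx factor.

With everything moved to the left-hand side, differentiate term by term:
  d/dx[-6x] = -6
  d/dx[-3y] = -3·y'
  d/dx[e^(xy)] = (x·y' + y)·e^(xy)

Separating the contributions that come from x directly and those that come through y:
  without y':      y·e^(xy) - 6
  multiplying y':  x·e^(xy) - 3

so (y·e^(xy) - 6) + (x·e^(xy) - 3)·y' = 0, and therefore
  dy/dx = -(y·e^(xy) - 6)/(x·e^(xy) - 3) = (-y·e^(xy) + 6)/(x·e^(xy) - 3)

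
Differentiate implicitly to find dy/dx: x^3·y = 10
Differentiate the relation implicitly: treat y = y(x) and apply the chain rule, so every y-derivative picks up a y' = dy/dx factor.

With everything moved to the left-hand side, differentiate term by term:
  d/dx[x^3y] = x^3·y' + 3x^2y
  d/dx[-10] = 0

Separating the contributions that come from x directly and those that come through y:
  without y':      3x^2y
  multiplying y':  x^3

so (3x^2y) + (x^3)·y' = 0, and therefore
  dy/dx = -(3x^2y)/(x^3) = -3y/x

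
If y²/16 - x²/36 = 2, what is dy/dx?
Differentiate the relation implicitly: treat y = y(x) and apply the chain rule, so every y-derivative picks up a y' = dy/dx factor.

With everything moved to the left-hand side, differentiate term by term:
  d/dx[-x^2/36] = -x/18
  d/dx[y^2/16] = y·y'/8
  d/dx[-2] = 0

Separating the contributions that come from x directly and those that come through y:
  without y':      -x/18
  multiplying y':  y/8

so (-x/18) + (y/8)·y' = 0, and therefore
  dy/dx = -(-x/18)/(y/8) = 4x/(9y)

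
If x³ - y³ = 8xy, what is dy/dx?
Take d/dx of both sides. Since y is implicitly a function of x, the chain rule attaches a y' = dy/dx factor whenever we differentiate through y.

Set F(x, y) = (left side) − (right side), so the curve is F = 0. Differentiating each term of F:
  d/dx[x^3] = 3x^2
  d/dx[-8xy] = -8x·y' - 8y
  d/dx[-y^3] = -3y^2·y'

Collecting, the y'-free part is the partial derivative in x and the y' coefficient is the partial derivative in y:
  ∂F/∂x = 3x^2 - 8y
  ∂F/∂y = -8x - 3y^2

so d/dx[F(x, y(x))] = ∂F/∂x + (∂F/∂y)·y' = 0. Rearranging,
  dy/dx = -(∂F/∂x)/(∂F/∂y) = -(3x^2 - 8y)/(-8x - 3y^2) = (3x^2 - 8y)/(8x + 3y^2)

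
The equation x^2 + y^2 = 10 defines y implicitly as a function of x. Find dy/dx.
Differentiate both sides with respect to x, treating y as y(x). By the chain rule, any term containing y contributes a factor of y' = dy/dx when we differentiate it.

Move every term to one side and write the relation as F(x, y) = 0. Term by term,
  d/dx[x^2] = 2x
  d/dx[y^2] = 2y·y'
  d/dx[-10] = 0

The pieces without y' make up ∂F/∂x and the coefficient of y' is ∂F/∂y:
  ∂F/∂x = 2x,
  ∂F/∂y = 2y.

Since d/dx[F] = ∂F/∂x + (∂F/∂y)·y' = 0, solve for y':
  (∂F/∂y)·y' = -∂F/∂x
  dy/dx = -(∂F/∂x)/(∂F/∂y) = -(2x)/(2y) = -x/y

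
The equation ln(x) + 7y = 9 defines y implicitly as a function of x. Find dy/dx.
Differentiate the relation implicitly: treat y = y(x) and apply the chain rule, so every y-derivative picks up a y' = dy/dx factor.

With everything moved to the left-hand side, differentiate term by term:
  d/dx[7y] = 7·y'
  d/dx[ln(x)] = 1/x
  d/dx[-9] = 0

Separating the contributions that come from x directly and those that come through y:
  without y':      1/x
  multiplying y':  7

so (1/x) + (7)·y' = 0, and therefore
  dy/dx = -(1/x)/(7) = -1/(7x)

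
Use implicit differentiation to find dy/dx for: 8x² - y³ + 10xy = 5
Apply d/dx to both sides, remembering that y depends on x. Each occurrence of y therefore brings in a y' = dy/dx via the chain rule.

With F(x, y) equal to the left-hand side minus the right, differentiate F term by term:
  d/dx[8x^2] = 16x
  d/dx[10xy] = 10x·y' + 10y
  d/dx[-y^3] = -3y^2·y'
  d/dx[-5] = 0
Adding these up, d/dx[F] = 0 becomes
  (16x + 10y) + (10x - 3y^2)·y' = 0,
so isolating y',
  dy/dx = -(16x + 10y)/(10x - 3y^2) = 2(-8x - 5y)/(10x - 3y^2)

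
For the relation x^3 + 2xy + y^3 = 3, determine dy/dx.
Differentiate both sides with respect to x, treating y as y(x). By the chain rule, any term containing y contributes a factor of y' = dy/dx when we differentiate it.

Move every term to one side and write the relation as F(x, y) = 0. Term by term,
  d/dx[x^3] = 3x^2
  d/dx[2xy] = 2x·y' + 2y
  d/dx[y^3] = 3y^2·y'
  d/dx[-3] = 0

The pieces without y' make up ∂F/∂x and the coefficient of y' is ∂F/∂y:
  ∂F/∂x = 3x^2 + 2y,
  ∂F/∂y = 2x + 3y^2.

Since d/dx[F] = ∂F/∂x + (∂F/∂y)·y' = 0, solve for y':
  (∂F/∂y)·y' = -∂F/∂x
  dy/dx = -(∂F/∂x)/(∂F/∂y) = -(3x^2 + 2y)/(2x + 3y^2) = (-3x^2 - 2y)/(2x + 3y^2)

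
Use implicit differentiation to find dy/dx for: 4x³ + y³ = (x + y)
Differentiate the relation implicitly: treat y = y(x) and apply the chain rule, so every y-derivative picks up a y' = dy/dx factor.

With everything moved to the left-hand side, differentiate term by term:
  d/dx[4x^3] = 12x^2
  d/dx[-x] = -1
  d/dx[y^3] = 3y^2·y'
  d/dx[-y] = -y'

Separating the contributions that come from x directly and those that come through y:
  without y':      12x^2 - 1
  multiplying y':  3y^2 - 1

so (12x^2 - 1) + (3y^2 - 1)·y' = 0, and therefore
  dy/dx = -(12x^2 - 1)/(3y^2 - 1) = (1 - 12x^2)/(3y^2 - 1)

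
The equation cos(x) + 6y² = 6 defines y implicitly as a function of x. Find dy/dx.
Take d/dx of both sides. Since y is implicitly a function of x, the chain rule attaches a y' = dy/dx factor whenever we differentiate through y.

Set F(x, y) = (left side) − (right side), so the curve is F = 0. Differentiating each term of F:
  d/dx[6y^2] = 12y·y'
  d/dx[cos(x)] = -sin(x)
  d/dx[-6] = 0

Collecting, the y'-free part is the partial derivative in x and the y' coefficient is the partial derivative in y:
  ∂F/∂x = -sin(x)
  ∂F/∂y = 12y

so d/dx[F(x, y(x))] = ∂F/∂x + (∂F/∂y)·y' = 0. Rearranging,
  dy/dx = -(∂F/∂x)/(∂F/∂y) = -(-sin(x))/(12y) = sin(x)/(12y)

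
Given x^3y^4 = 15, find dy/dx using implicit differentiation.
Differentiate both sides with respect to x, treating y as y(x). By the chain rule, any term containing y contributes a factor of y' = dy/dx when we differentiate it.

Move every term to one side and write the relation as F(x, y) = 0. Term by term,
  d/dx[x^3y^4] = 4x^3y^3·y' + 3x^2y^4
  d/dx[-15] = 0

The pieces without y' make up ∂F/∂x and the coefficient of y' is ∂F/∂y:
  ∂F/∂x = 3x^2y^4,
  ∂F/∂y = 4x^3y^3.

Since d/dx[F] = ∂F/∂x + (∂F/∂y)·y' = 0, solve for y':
  (∂F/∂y)·y' = -∂F/∂x
  dy/dx = -(∂F/∂x)/(∂F/∂y) = -(3x^2y^4)/(4x^3y^3) = -3y/(4x)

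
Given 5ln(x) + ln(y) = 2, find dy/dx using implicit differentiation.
Differentiate the relation implicitly: treat y = y(x) and apply the chain rule, so every y-derivative picks up a y' = dy/dx factor.

With everything moved to the left-hand side, differentiate term by term:
  d/dx[5ln(x)] = 5/x
  d/dx[ln(y)] = y'/y
  d/dx[-2] = 0

Separating the contributions that come from x directly and those that come through y:
  without y':      5/x
  multiplying y':  1/y

so (5/x) + (1/y)·y' = 0, and therefore
  dy/dx = -(5/x)/(1/y) = -5y/x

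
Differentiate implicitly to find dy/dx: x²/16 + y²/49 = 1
Differentiate the relation implicitly: treat y = y(x) and apply the chain rule, so every y-derivative picks up a y' = dy/dx factor.

With everything moved to the left-hand side, differentiate term by term:
  d/dx[x^2/16] = x/8
  d/dx[y^2/49] = 2y·y'/49
  d/dx[-1] = 0

Separating the contributions that come from x directly and those that come through y:
  without y':      x/8
  multiplying y':  2y/49

so (x/8) + (2y/49)·y' = 0, and therefore
  dy/dx = -(x/8)/(2y/49) = -49x/(16y)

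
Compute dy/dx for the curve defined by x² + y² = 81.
Take d/dx of both sides. Since y is implicitly a function of x, the chain rule attaches a y' = dy/dx factor whenever we differentiate through y.

Set F(x, y) = (left side) − (right side), so the curve is F = 0. Differentiating each term of F:
  d/dx[x^2] = 2x
  d/dx[y^2] = 2y·y'
  d/dx[-81] = 0

Collecting, the y'-free part is the partial derivative in x and the y' coefficient is the partial derivative in y:
  ∂F/∂x = 2x
  ∂F/∂y = 2y

so d/dx[F(x, y(x))] = ∂F/∂x + (∂F/∂y)·y' = 0. Rearranging,
  dy/dx = -(∂F/∂x)/(∂F/∂y) = -(2x)/(2y) = -x/y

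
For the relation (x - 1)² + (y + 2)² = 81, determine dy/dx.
Take d/dx of both sides. Since y is implicitly a function of x, the chain rule attaches a y' = dy/dx factor whenever we differentiate through y.

Set F(x, y) = (left side) − (right side), so the curve is F = 0. Differentiating each term of F:
  d/dx[(x - 1)^2] = 2x - 2
  d/dx[(y + 2)^2] = 2·y'(y + 2)
  d/dx[-81] = 0

Collecting, the y'-free part is the partial derivative in x and the y' coefficient is the partial derivative in y:
  ∂F/∂x = 2x - 2
  ∂F/∂y = 2y + 4

so d/dx[F(x, y(x))] = ∂F/∂x + (∂F/∂y)·y' = 0. Rearranging,
  dy/dx = -(∂F/∂x)/(∂F/∂y) = -(2x - 2)/(2y + 4) = (1 - x)/(y + 2)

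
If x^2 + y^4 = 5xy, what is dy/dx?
Apply d/dx to both sides, remembering that y depends on x. Each occurrence of y therefore brings in a y' = dy/dx via the chain rule.

With F(x, y) equal to the left-hand side minus the right, differentiate F term by term:
  d/dx[x^2] = 2x
  d/dx[-5xy] = -5x·y' - 5y
  d/dx[y^4] = 4y^3·y'
Adding these up, d/dx[F] = 0 becomes
  (2x - 5y) + (-5x + 4y^3)·y' = 0,
so isolating y',
  dy/dx = -(2x - 5y)/(-5x + 4y^3) = (2x - 5y)/(5x - 4y^3)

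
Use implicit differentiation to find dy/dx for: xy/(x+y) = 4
Differentiate both sides with respect to x, treating y as y(x). By the chain rule, any term containing y contributes a factor of y' = dy/dx when we differentiate it.

Move every term to one side and write the relation as F(x, y) = 0. Term by term,
  d/dx[xy/(x + y)] = xy(-y' - 1)/(x + y)^2 + x·y'/(x + y) + y/(x + y)
  d/dx[-4] = 0

The pieces without y' make up ∂F/∂x and the coefficient of y' is ∂F/∂y:
  ∂F/∂x = -xy/(x + y)^2 + y/(x + y),
  ∂F/∂y = -xy/(x + y)^2 + x/(x + y).

Since d/dx[F] = ∂F/∂x + (∂F/∂y)·y' = 0, solve for y':
  (∂F/∂y)·y' = -∂F/∂x
  dy/dx = -(∂F/∂x)/(∂F/∂y) = -(-xy/(x + y)^2 + y/(x + y))/(-xy/(x + y)^2 + x/(x + y))
        = -(y^2/(x + y)^2)/(x^2/(x + y)^2) = -y^2/x^2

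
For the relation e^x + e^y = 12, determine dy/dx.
Apply d/dx to both sides, remembering that y depends on x. Each occurrence of y therefore brings in a y' = dy/dx via the chain rule.

With F(x, y) equal to the left-hand side minus the right, differentiate F term by term:
  d/dx[e^(x)] = e^(x)
  d/dx[e^(y)] = y'·e^(y)
  d/dx[-12] = 0
Adding these up, d/dx[F] = 0 becomes
  (e^(x)) + (e^(y))·y' = 0,
so isolating y',
  dy/dx = -(e^(x))/(e^(y)) = -e^(x - y)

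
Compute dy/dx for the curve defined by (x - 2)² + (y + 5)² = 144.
Differentiate both sides with respect to x, treating y as y(x). By the chain rule, any term containing y contributes a factor of y' = dy/dx when we differentiate it.

Move every term to one side and write the relation as F(x, y) = 0. Term by term,
  d/dx[(x - 2)^2] = 2x - 4
  d/dx[(y + 5)^2] = 2·y'(y + 5)
  d/dx[-144] = 0

The pieces without y' make up ∂F/∂x and the coefficient of y' is ∂F/∂y:
  ∂F/∂x = 2x - 4,
  ∂F/∂y = 2y + 10.

Since d/dx[F] = ∂F/∂x + (∂F/∂y)·y' = 0, solve for y':
  (∂F/∂y)·y' = -∂F/∂x
  dy/dx = -(∂F/∂x)/(∂F/∂y) = -(2x - 4)/(2y + 10) = (2 - x)/(y + 5)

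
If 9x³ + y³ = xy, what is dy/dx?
Differentiate the relation implicitly: treat y = y(x) and apply the chain rule, so every y-derivative picks up a y' = dy/dx factor.

With everything moved to the left-hand side, differentiate term by term:
  d/dx[9x^3] = 27x^2
  d/dx[-xy] = -x·y' - y
  d/dx[y^3] = 3y^2·y'

Separating the contributions that come from x directly and those that come through y:
  without y':      27x^2 - y
  multiplying y':  -x + 3y^2

so (27x^2 - y) + (-x + 3y^2)·y' = 0, and therefore
  dy/dx = -(27x^2 - y)/(-x + 3y^2) = (27x^2 - y)/(x - 3y^2)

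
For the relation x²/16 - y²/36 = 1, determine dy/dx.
Differentiate both sides with respect to x, treating y as y(x). By the chain rule, any term containing y contributes a factor of y' = dy/dx when we differentiate it.

Move every term to one side and write the relation as F(x, y) = 0. Term by term,
  d/dx[x^2/16] = x/8
  d/dx[-y^2/36] = -y·y'/18
  d/dx[-1] = 0

The pieces without y' make up ∂F/∂x and the coefficient of y' is ∂F/∂y:
  ∂F/∂x = x/8,
  ∂F/∂y = -y/18.

Since d/dx[F] = ∂F/∂x + (∂F/∂y)·y' = 0, solve for y':
  (∂F/∂y)·y' = -∂F/∂x
  dy/dx = -(∂F/∂x)/(∂F/∂y) = -(x/8)/(-y/18) = 9x/(4y)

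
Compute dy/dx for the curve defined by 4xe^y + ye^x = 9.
Differentiate the relation implicitly: treat y = y(x) and apply the chain rule, so every y-derivative picks up a y' = dy/dx factor.

With everything moved to the left-hand side, differentiate term by term:
  d/dx[4x·e^(y)] = 4x·y'·e^(y) + 4e^(y)
  d/dx[y·e^(x)] = y·e^(x) + y'·e^(x)
  d/dx[-9] = 0

Separating the contributions that come from x directly and those that come through y:
  without y':      y·e^(x) + 4e^(y)
  multiplying y':  4x·e^(y) + e^(x)

so (y·e^(x) + 4e^(y)) + (4x·e^(y) + e^(x))·y' = 0, and therefore
  dy/dx = -(y·e^(x) + 4e^(y))/(4x·e^(y) + e^(x)) = (-y·e^(x) - 4e^(y))/(4x·e^(y) + e^(x))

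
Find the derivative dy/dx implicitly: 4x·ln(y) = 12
Take d/dx of both sides. Since y is implicitly a function of x, the chain rule attaches a y' = dy/dx factor whenever we differentiate through y.

Set F(x, y) = (left side) − (right side), so the curve is F = 0. Differentiating each term of F:
  d/dx[4x·ln(y)] = 4x·y'/y + 4ln(y)
  d/dx[-12] = 0

Collecting, the y'-free part is the partial derivative in x and the y' coefficient is the partial derivative in y:
  ∂F/∂x = 4ln(y)
  ∂F/∂y = 4x/y

so d/dx[F(x, y(x))] = ∂F/∂x + (∂F/∂y)·y' = 0. Rearranging,
  dy/dx = -(∂F/∂x)/(∂F/∂y) = -(4ln(y))/(4x/y) = -y·ln(y)/x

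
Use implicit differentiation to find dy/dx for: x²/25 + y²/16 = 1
Apply d/dx to both sides, remembering that y depends on x. Each occurrence of y therefore brings in a y' = dy/dx via the chain rule.

With F(x, y) equal to the left-hand side minus the right, differentiate F term by term:
  d/dx[x^2/25] = 2x/25
  d/dx[y^2/16] = y·y'/8
  d/dx[-1] = 0
Adding these up, d/dx[F] = 0 becomes
  (2x/25) + (y/8)·y' = 0,
so isolating y',
  dy/dx = -(2x/25)/(y/8) = -16x/(25y)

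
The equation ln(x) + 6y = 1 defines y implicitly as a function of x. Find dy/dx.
Apply d/dx to both sides, remembering that y depends on x. Each occurrence of y therefore brings in a y' = dy/dx via the chain rule.

With F(x, y) equal to the left-hand side minus the right, differentiate F term by term:
  d/dx[6y] = 6·y'
  d/dx[ln(x)] = 1/x
  d/dx[-1] = 0
Adding these up, d/dx[F] = 0 becomes
  (1/x) + (6)·y' = 0,
so isolating y',
  dy/dx = -(1/x)/(6) = -1/(6x)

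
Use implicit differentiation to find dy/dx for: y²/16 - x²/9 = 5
Take d/dx of both sides. Since y is implicitly a function of x, the chain rule attaches a y' = dy/dx factor whenever we differentiate through y.

Set F(x, y) = (left side) − (right side), so the curve is F = 0. Differentiating each term of F:
  d/dx[-x^2/9] = -2x/9
  d/dx[y^2/16] = y·y'/8
  d/dx[-5] = 0

Collecting, the y'-free part is the partial derivative in x and the y' coefficient is the partial derivative in y:
  ∂F/∂x = -2x/9
  ∂F/∂y = y/8

so d/dx[F(x, y(x))] = ∂F/∂x + (∂F/∂y)·y' = 0. Rearranging,
  dy/dx = -(∂F/∂x)/(∂F/∂y) = -(-2x/9)/(y/8) = 16x/(9y)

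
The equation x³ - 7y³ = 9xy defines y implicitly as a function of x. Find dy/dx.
Differentiate both sides with respect to x, treating y as y(x). By the chain rule, any term containing y contributes a factor of y' = dy/dx when we differentiate it.

Move every term to one side and write the relation as F(x, y) = 0. Term by term,
  d/dx[x^3] = 3x^2
  d/dx[-9xy] = -9x·y' - 9y
  d/dx[-7y^3] = -21y^2·y'

The pieces without y' make up ∂F/∂x and the coefficient of y' is ∂F/∂y:
  ∂F/∂x = 3x^2 - 9y,
  ∂F/∂y = -9x - 21y^2.

Since d/dx[F] = ∂F/∂x + (∂F/∂y)·y' = 0, solve for y':
  (∂F/∂y)·y' = -∂F/∂x
  dy/dx = -(∂F/∂x)/(∂F/∂y) = -(3x^2 - 9y)/(-9x - 21y^2) = (x^2 - 3y)/(3x + 7y^2)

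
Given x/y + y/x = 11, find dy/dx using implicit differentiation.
Differentiate both sides with respect to x, treating y as y(x). By the chain rule, any term containing y contributes a factor of y' = dy/dx when we differentiate it.

Move every term to one side and write the relation as F(x, y) = 0. Term by term,
  d/dx[x/y] = -x·y'/y^2 + 1/y
  d/dx[y/x] = y'/x - y/x^2
  d/dx[-11] = 0

The pieces without y' make up ∂F/∂x and the coefficient of y' is ∂F/∂y:
  ∂F/∂x = 1/y - y/x^2,
  ∂F/∂y = -x/y^2 + 1/x.

Since d/dx[F] = ∂F/∂x + (∂F/∂y)·y' = 0, solve for y':
  (∂F/∂y)·y' = -∂F/∂x
  dy/dx = -(∂F/∂x)/(∂F/∂y) = -(1/y - y/x^2)/(-x/y^2 + 1/x)
        = -((x - y)(x + y)/(x^2y))/(-(x - y)(x + y)/(xy^2)) = y/x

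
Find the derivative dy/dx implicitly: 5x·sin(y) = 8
Take d/dx of both sides. Since y is implicitly a function of x, the chain rule attaches a y' = dy/dx factor whenever we differentiate through y.

Set F(x, y) = (left side) − (right side), so the curve is F = 0. Differentiating each term of F:
  d/dx[5x·sin(y)] = 5x·y'·cos(y) + 5sin(y)
  d/dx[-8] = 0

Collecting, the y'-free part is the partial derivative in x and the y' coefficient is the partial derivative in y:
  ∂F/∂x = 5sin(y)
  ∂F/∂y = 5x·cos(y)

so d/dx[F(x, y(x))] = ∂F/∂x + (∂F/∂y)·y' = 0. Rearranging,
  dy/dx = -(∂F/∂x)/(∂F/∂y) = -(5sin(y))/(5x·cos(y)) = -tan(y)/x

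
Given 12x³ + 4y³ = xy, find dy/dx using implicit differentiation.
Apply d/dx to both sides, remembering that y depends on x. Each occurrence of y therefore brings in a y' = dy/dx via the chain rule.

With F(x, y) equal to the left-hand side minus the right, differentiate F term by term:
  d/dx[12x^3] = 36x^2
  d/dx[-xy] = -x·y' - y
  d/dx[4y^3] = 12y^2·y'
Adding these up, d/dx[F] = 0 becomes
  (36x^2 - y) + (-x + 12y^2)·y' = 0,
so isolating y',
  dy/dx = -(36x^2 - y)/(-x + 12y^2) = (36x^2 - y)/(x - 12y^2)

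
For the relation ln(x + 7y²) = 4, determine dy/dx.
Differentiate the relation implicitly: treat y = y(x) and apply the chain rule, so every y-derivative picks up a y' = dy/dx factor.

With everything moved to the left-hand side, differentiate term by term:
  d/dx[ln(x + 7y^2)] = (14y·y' + 1)/(x + 7y^2)
  d/dx[-4] = 0

Separating the contributions that come from x directly and those that come through y:
  without y':      1/(x + 7y^2)
  multiplying y':  14y/(x + 7y^2)

so (1/(x + 7y^2)) + (14y/(x + 7y^2))·y' = 0, and therefore
  dy/dx = -(1/(x + 7y^2))/(14y/(x + 7y^2)) = -1/(14y)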